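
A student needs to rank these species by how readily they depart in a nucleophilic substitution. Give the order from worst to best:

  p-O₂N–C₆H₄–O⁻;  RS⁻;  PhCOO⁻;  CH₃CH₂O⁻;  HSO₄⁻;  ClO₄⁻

CH₃CH₂O⁻ < RS⁻ < p-O₂N–C₆H₄–O⁻ < PhCOO⁻ < HSO₄⁻ < ClO₄⁻

The more stable X⁻ (or X) is on its own — i.e. the weaker a base it is — the better a leaving group it makes.
ClO₄⁻: pKₐ(HClO₄) ≈ -10
HSO₄⁻: pKₐ(H₂SO₄) ≈ -3 — conjugate base of a strong mineral acid
PhCOO⁻: pKₐ(C₆H₅COOH) ≈ 4.2 — aryl carboxylate
p-O₂N–C₆H₄–O⁻: pKₐ(p-nitrophenol) ≈ 7.2 — nitro group delocalises the charge; the classic chromogenic LG
RS⁻: pKₐ(RSH (a thiol)) ≈ 10.5 — moderately basic; rarely leaves without activation
CH₃CH₂O⁻: pKₐ(CH₃CH₂OH) ≈ 16
The question asks for worst first, so the sequence is read in increasing leaving-group ability.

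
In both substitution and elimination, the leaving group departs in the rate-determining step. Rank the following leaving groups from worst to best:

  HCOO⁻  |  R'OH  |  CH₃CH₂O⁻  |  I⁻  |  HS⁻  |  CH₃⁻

I⁻: pKₐ(HI) ≈ -10
R'OH: pKₐ(R'OH₂⁺) ≈ -2.4 — neutral; leaves from a protonated ether (an oxonium ion, R–O(H)R'⁺)
HCOO⁻: pKₐ(HCOOH) ≈ 3.8
HS⁻: pKₐ(H₂S) ≈ 7 — larger and more polarisable than the oxygen analogue
CH₃CH₂O⁻: pKₐ(CH₃CH₂OH) ≈ 16 — strong base; alkoxides do not leave unassisted
CH₃⁻: pKₐ(CH₄) ≈ 48 — unstabilised carbanion; the worst conceivable leaving group
Listed from poorest to best leaving group as asked.

CH₃⁻ < CH₃CH₂O⁻ < HS⁻ < HCOO⁻ < R'OH < I⁻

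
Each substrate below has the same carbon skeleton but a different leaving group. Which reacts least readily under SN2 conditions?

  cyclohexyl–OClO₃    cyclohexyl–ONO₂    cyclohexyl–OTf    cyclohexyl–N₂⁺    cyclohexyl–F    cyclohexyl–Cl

cyclohexyl–F

The skeletons are identical, so relative rate is governed entirely by leaving-group ability.
Leaving-group ability tracks the stability of the departed species; conjugate-acid pKₐ is the usual yardstick (lower pKₐ → better LG).
cyclohexyl–N₂⁺ loses N₂: no meaningful conjugate acid; N₂ departs as an exceptionally stable neutral molecule
cyclohexyl–OTf loses OTf⁻: pKₐ(CF₃SO₃H (triflic acid)) ≈ -14
cyclohexyl–OClO₃ loses ClO₄⁻: pKₐ(HClO₄) ≈ -10
cyclohexyl–Cl loses Cl⁻: pKₐ(HCl) ≈ -7
cyclohexyl–ONO₂ loses NO₃⁻: pKₐ(HNO₃) ≈ -1.3
cyclohexyl–F loses F⁻: pKₐ(HF) ≈ 3.2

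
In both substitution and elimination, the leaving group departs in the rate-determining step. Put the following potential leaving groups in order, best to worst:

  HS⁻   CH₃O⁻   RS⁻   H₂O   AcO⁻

Leaving-group ability tracks the stability of the departed species; conjugate-acid pKₐ is the usual yardstick (lower pKₐ → better LG).
H₂O: pKₐ(H₃O⁺) ≈ -1.7
AcO⁻: pKₐ(CH₃COOH) ≈ 4.8
HS⁻: pKₐ(H₂S) ≈ 7
RS⁻: pKₐ(RSH (a thiol)) ≈ 10.5
CH₃O⁻: pKₐ(CH₃OH) ≈ 15.5

H₂O > AcO⁻ > HS⁻ > RS⁻ > CH₃O⁻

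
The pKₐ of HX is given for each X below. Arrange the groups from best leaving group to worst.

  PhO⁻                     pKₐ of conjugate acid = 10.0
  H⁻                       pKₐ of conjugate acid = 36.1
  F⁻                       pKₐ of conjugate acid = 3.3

Lower conjugate-acid pKₐ ⇒ weaker base ⇒ better leaving group.
Sorting by the given values: F⁻ (3.3), PhO⁻ (10.0), H⁻ (36.1).

F⁻ > PhO⁻ > H⁻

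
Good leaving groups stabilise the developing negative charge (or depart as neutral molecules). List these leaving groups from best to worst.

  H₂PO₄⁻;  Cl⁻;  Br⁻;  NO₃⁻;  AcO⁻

Br⁻: pKₐ(HBr) ≈ -9
Cl⁻: pKₐ(HCl) ≈ -7
NO₃⁻: pKₐ(HNO₃) ≈ -1.3
H₂PO₄⁻: pKₐ(H₃PO₄) ≈ 2.1 — moderate base; biological leaving group after further activation
AcO⁻: pKₐ(CH₃COOH) ≈ 4.8 — resonance-stabilised but still a weak base

Br⁻ > Cl⁻ > NO₃⁻ > H₂PO₄⁻ > AcO⁻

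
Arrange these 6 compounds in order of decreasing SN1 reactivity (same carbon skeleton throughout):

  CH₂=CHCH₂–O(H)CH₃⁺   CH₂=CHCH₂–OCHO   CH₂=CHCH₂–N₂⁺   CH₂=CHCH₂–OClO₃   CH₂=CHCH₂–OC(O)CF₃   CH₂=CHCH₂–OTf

CH₂=CHCH₂–N₂⁺ > CH₂=CHCH₂–OTf > CH₂=CHCH₂–OClO₃ > CH₂=CHCH₂–O(H)CH₃⁺ > CH₂=CHCH₂–OC(O)CF₃ > CH₂=CHCH₂–OCHO

Identical carbon frameworks mean the comparison reduces to leaving-group quality.
Rank by basicity of the departing species: weakest base leaves most easily.
CH₂=CHCH₂–N₂⁺ loses N₂: no meaningful conjugate acid; N₂ departs as an exceptionally stable neutral molecule
CH₂=CHCH₂–OTf loses OTf⁻: pKₐ(CF₃SO₃H (triflic acid)) ≈ -14
CH₂=CHCH₂–OClO₃ loses ClO₄⁻: pKₐ(HClO₄) ≈ -10
CH₂=CHCH₂–O(H)CH₃⁺ loses R'OH: pKₐ(R'OH₂⁺) ≈ -2.4
CH₂=CHCH₂–OC(O)CF₃ loses CF₃COO⁻: pKₐ(CF₃COOH) ≈ 0.2
CH₂=CHCH₂–OCHO loses HCOO⁻: pKₐ(HCOOH) ≈ 3.8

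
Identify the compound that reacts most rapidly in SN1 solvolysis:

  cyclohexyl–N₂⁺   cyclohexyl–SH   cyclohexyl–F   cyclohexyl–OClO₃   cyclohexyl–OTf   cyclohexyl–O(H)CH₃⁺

Identical carbon frameworks mean the comparison reduces to leaving-group quality.
Rank by basicity of the departing species: weakest base leaves most easily.
cyclohexyl–N₂⁺ loses N₂: no meaningful conjugate acid; N₂ departs as an exceptionally stable neutral molecule
cyclohexyl–OTf loses OTf⁻: pKₐ(CF₃SO₃H (triflic acid)) ≈ -14
cyclohexyl–OClO₃ loses ClO₄⁻: pKₐ(HClO₄) ≈ -10
cyclohexyl–O(H)CH₃⁺ loses R'OH: pKₐ(R'OH₂⁺) ≈ -2.4
cyclohexyl–F loses F⁻: pKₐ(HF) ≈ 3.2
cyclohexyl–SH loses HS⁻: pKₐ(H₂S) ≈ 7

cyclohexyl–N₂⁺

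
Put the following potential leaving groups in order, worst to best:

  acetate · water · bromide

acetate < water < bromide

Leaving-group ability tracks the stability of the departed species; conjugate-acid pKₐ is the usual yardstick (lower pKₐ → better LG).
bromide: pKₐ(HBr) ≈ -9
water: pKₐ(H₃O⁺) ≈ -1.7
acetate: pKₐ(CH₃COOH) ≈ 4.8
Listed from poorest to best leaving group as asked.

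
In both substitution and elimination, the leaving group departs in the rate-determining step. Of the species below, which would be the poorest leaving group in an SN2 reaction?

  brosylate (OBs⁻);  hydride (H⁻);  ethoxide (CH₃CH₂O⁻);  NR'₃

Rank by basicity of the departing species: weakest base leaves most easily.
brosylate (OBs⁻): pKₐ(p-BrC₆H₄SO₃H) ≈ -2.8
NR'₃: pKₐ(R'₃NH⁺) ≈ 10.7
ethoxide (CH₃CH₂O⁻): pKₐ(CH₃CH₂OH) ≈ 16
hydride (H⁻): pKₐ(H₂) ≈ 36

hydride (H⁻)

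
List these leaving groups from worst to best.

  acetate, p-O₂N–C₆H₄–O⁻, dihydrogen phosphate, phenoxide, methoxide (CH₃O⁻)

methoxide (CH₃O⁻) < phenoxide < p-O₂N–C₆H₄–O⁻ < acetate < dihydrogen phosphate

The more stable X⁻ (or X) is on its own — i.e. the weaker a base it is — the better a leaving group it makes.
dihydrogen phosphate: pKₐ(H₃PO₄) ≈ 2.1 — moderate base; biological leaving group after further activation
acetate: pKₐ(CH₃COOH) ≈ 4.8
p-O₂N–C₆H₄–O⁻: pKₐ(p-nitrophenol) ≈ 7.2
phenoxide: pKₐ(C₆H₅OH (phenol)) ≈ 10
methoxide (CH₃O⁻): pKₐ(CH₃OH) ≈ 15.5 — strong base; alkoxides do not leave unassisted
Listed from poorest to best leaving group as asked.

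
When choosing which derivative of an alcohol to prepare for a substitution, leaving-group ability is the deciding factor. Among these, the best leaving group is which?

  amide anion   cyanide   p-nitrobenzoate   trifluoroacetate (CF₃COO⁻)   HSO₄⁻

HSO₄⁻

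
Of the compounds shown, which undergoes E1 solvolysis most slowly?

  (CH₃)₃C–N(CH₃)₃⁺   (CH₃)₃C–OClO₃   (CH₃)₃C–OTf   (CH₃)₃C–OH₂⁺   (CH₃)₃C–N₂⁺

(CH₃)₃C–N(CH₃)₃⁺

The skeletons are identical, so relative rate is governed entirely by leaving-group ability.
A good leaving group is a weak base: the lower the pKₐ of its conjugate acid, the more readily it departs.
(CH₃)₃C–N₂⁺ loses N₂: no meaningful conjugate acid; N₂ departs as an exceptionally stable neutral molecule
(CH₃)₃C–OTf loses OTf⁻: pKₐ(CF₃SO₃H (triflic acid)) ≈ -14
(CH₃)₃C–OClO₃ loses ClO₄⁻: pKₐ(HClO₄) ≈ -10
(CH₃)₃C–OH₂⁺ loses H₂O: pKₐ(H₃O⁺) ≈ -1.7
(CH₃)₃C–N(CH₃)₃⁺ loses NR'₃: pKₐ(R'₃NH⁺) ≈ 10.7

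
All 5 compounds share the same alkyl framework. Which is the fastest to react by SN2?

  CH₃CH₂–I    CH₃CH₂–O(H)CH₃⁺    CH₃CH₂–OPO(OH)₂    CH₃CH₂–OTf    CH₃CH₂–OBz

With the same alkyl group throughout, only the leaving group differentiates the rates.
Rank by basicity of the departing species: weakest base leaves most easily.
CH₃CH₂–OTf loses OTf⁻: pKₐ(CF₃SO₃H (triflic acid)) ≈ -14
CH₃CH₂–I loses I⁻: pKₐ(HI) ≈ -10
CH₃CH₂–O(H)CH₃⁺ loses R'OH: pKₐ(R'OH₂⁺) ≈ -2.4
CH₃CH₂–OPO(OH)₂ loses H₂PO₄⁻: pKₐ(H₃PO₄) ≈ 2.1
CH₃CH₂–OBz loses PhCOO⁻: pKₐ(C₆H₅COOH) ≈ 4.2

CH₃CH₂–OTf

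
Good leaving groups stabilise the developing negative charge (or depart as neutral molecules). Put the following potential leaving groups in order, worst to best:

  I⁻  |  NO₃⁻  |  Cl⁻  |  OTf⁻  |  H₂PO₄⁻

Rank by basicity of the departing species: weakest base leaves most easily.
OTf⁻: pKₐ(CF₃SO₃H (triflic acid)) ≈ -14
I⁻: pKₐ(HI) ≈ -10
Cl⁻: pKₐ(HCl) ≈ -7
NO₃⁻: pKₐ(HNO₃) ≈ -1.3
H₂PO₄⁻: pKₐ(H₃PO₄) ≈ 2.1
Listed from poorest to best leaving group as asked.

H₂PO₄⁻ < NO₃⁻ < Cl⁻ < I⁻ < OTf⁻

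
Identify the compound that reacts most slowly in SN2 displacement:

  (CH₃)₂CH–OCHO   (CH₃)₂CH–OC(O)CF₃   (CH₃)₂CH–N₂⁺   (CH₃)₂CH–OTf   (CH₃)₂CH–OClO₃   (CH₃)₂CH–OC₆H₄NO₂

Identical carbon frameworks mean the comparison reduces to leaving-group quality.
A good leaving group is a weak base: the lower the pKₐ of its conjugate acid, the more readily it departs.
(CH₃)₂CH–N₂⁺ loses N₂: no meaningful conjugate acid; N₂ departs as an exceptionally stable neutral molecule
(CH₃)₂CH–OTf loses OTf⁻: pKₐ(CF₃SO₃H (triflic acid)) ≈ -14
(CH₃)₂CH–OClO₃ loses ClO₄⁻: pKₐ(HClO₄) ≈ -10
(CH₃)₂CH–OC(O)CF₃ loses CF₃COO⁻: pKₐ(CF₃COOH) ≈ 0.2
(CH₃)₂CH–OCHO loses HCOO⁻: pKₐ(HCOOH) ≈ 3.8
(CH₃)₂CH–OC₆H₄NO₂ loses p-O₂N–C₆H₄–O⁻: pKₐ(p-nitrophenol) ≈ 7.2

(CH₃)₂CH–OC₆H₄NO₂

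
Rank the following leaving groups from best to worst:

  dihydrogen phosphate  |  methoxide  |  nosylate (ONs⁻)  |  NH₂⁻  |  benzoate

nosylate (ONs⁻) > dihydrogen phosphate > benzoate > methoxide > NH₂⁻

nosylate (ONs⁻): pKₐ(p-O₂NC₆H₄SO₃H) ≈ -3.5 — p-nitro group further stabilises the sulfonate
dihydrogen phosphate: pKₐ(H₃PO₄) ≈ 2.1
benzoate: pKₐ(C₆H₅COOH) ≈ 4.2 — aryl carboxylate
methoxide: pKₐ(CH₃OH) ≈ 15.5 — strong base; alkoxides do not leave unassisted
NH₂⁻: pKₐ(NH₃) ≈ 38 — extremely strong base; never a leaving group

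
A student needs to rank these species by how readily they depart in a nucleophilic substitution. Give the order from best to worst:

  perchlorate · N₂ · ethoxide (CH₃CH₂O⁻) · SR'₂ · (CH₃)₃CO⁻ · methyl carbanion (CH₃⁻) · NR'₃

N₂ > perchlorate > SR'₂ > NR'₃ > ethoxide (CH₃CH₂O⁻) > (CH₃)₃CO⁻ > methyl carbanion (CH₃⁻)

N₂: no meaningful conjugate acid; N₂ departs as an exceptionally stable neutral molecule
perchlorate: pKₐ(HClO₄) ≈ -10
SR'₂: pKₐ(R'₂SH⁺) ≈ -7
NR'₃: pKₐ(R'₃NH⁺) ≈ 10.7
ethoxide (CH₃CH₂O⁻): pKₐ(CH₃CH₂OH) ≈ 16
(CH₃)₃CO⁻: pKₐ(t-BuOH) ≈ 18
methyl carbanion (CH₃⁻): pKₐ(CH₄) ≈ 48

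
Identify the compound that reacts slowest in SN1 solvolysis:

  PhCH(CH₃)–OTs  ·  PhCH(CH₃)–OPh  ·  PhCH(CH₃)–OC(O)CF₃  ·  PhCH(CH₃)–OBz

With the same alkyl group throughout, only the leaving group differentiates the rates.
The more stable X⁻ (or X) is on its own — i.e. the weaker a base it is — the better a leaving group it makes.
PhCH(CH₃)–OTs loses OTs⁻: pKₐ(p-CH₃C₆H₄SO₃H (TsOH)) ≈ -2.8
PhCH(CH₃)–OC(O)CF₃ loses CF₃COO⁻: pKₐ(CF₃COOH) ≈ 0.2
PhCH(CH₃)–OBz loses PhCOO⁻: pKₐ(C₆H₅COOH) ≈ 4.2
PhCH(CH₃)–OPh loses PhO⁻: pKₐ(C₆H₅OH (phenol)) ≈ 10

PhCH(CH₃)–OPh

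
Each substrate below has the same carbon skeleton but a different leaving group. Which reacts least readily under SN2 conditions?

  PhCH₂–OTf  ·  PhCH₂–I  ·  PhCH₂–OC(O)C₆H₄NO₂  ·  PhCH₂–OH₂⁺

PhCH₂–OC(O)C₆H₄NO₂

Same R in every case — rank the leaving groups.
Rank by basicity of the departing species: weakest base leaves most easily.
PhCH₂–OTf loses OTf⁻: pKₐ(CF₃SO₃H (triflic acid)) ≈ -14
PhCH₂–I loses I⁻: pKₐ(HI) ≈ -10
PhCH₂–OH₂⁺ loses H₂O: pKₐ(H₃O⁺) ≈ -1.7
PhCH₂–OC(O)C₆H₄NO₂ loses p-O₂N–C₆H₄–COO⁻: pKₐ(p-nitrobenzoic acid) ≈ 3.4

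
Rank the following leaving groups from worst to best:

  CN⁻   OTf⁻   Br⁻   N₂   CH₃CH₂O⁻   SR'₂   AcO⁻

Leaving-group ability tracks the stability of the departed species; conjugate-acid pKₐ is the usual yardstick (lower pKₐ → better LG).
N₂: no meaningful conjugate acid; N₂ departs as an exceptionally stable neutral molecule
OTf⁻: pKₐ(CF₃SO₃H (triflic acid)) ≈ -14
Br⁻: pKₐ(HBr) ≈ -9 — weak base; good leaving group
SR'₂: pKₐ(R'₂SH⁺) ≈ -7 — neutral; leaves from a sulfonium salt (R–SR'₂⁺)
AcO⁻: pKₐ(CH₃COOH) ≈ 4.8 — resonance-stabilised but still a weak base
CN⁻: pKₐ(HCN) ≈ 9.2
CH₃CH₂O⁻: pKₐ(CH₃CH₂OH) ≈ 16
Listed from poorest to best leaving group as asked.

CH₃CH₂O⁻ < CN⁻ < AcO⁻ < SR'₂ < Br⁻ < OTf⁻ < N₂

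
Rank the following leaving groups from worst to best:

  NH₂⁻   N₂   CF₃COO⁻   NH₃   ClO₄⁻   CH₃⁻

CH₃⁻ < NH₂⁻ < NH₃ < CF₃COO⁻ < ClO₄⁻ < N₂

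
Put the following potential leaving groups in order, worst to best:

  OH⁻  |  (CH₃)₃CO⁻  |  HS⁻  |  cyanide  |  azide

(CH₃)₃CO⁻ < OH⁻ < cyanide < HS⁻ < azide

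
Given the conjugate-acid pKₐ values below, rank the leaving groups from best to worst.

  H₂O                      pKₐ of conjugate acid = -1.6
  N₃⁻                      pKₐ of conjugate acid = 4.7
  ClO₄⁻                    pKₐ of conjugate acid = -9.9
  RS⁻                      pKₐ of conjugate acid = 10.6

ClO₄⁻ > H₂O > N₃⁻ > RS⁻

Lower conjugate-acid pKₐ ⇒ weaker base ⇒ better leaving group.
Sorting by the given values: ClO₄⁻ (-9.9), H₂O (-1.6), N₃⁻ (4.7), RS⁻ (10.6).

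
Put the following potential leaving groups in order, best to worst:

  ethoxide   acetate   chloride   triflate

The more stable X⁻ (or X) is on its own — i.e. the weaker a base it is — the better a leaving group it makes.
triflate: pKₐ(CF₃SO₃H (triflic acid)) ≈ -14 — charge spread over three oxygens and a CF₃ group; the premier leaving group in synthesis
chloride: pKₐ(HCl) ≈ -7 — moderately weak base
acetate: pKₐ(CH₃COOH) ≈ 4.8
ethoxide: pKₐ(CH₃CH₂OH) ≈ 16

triflate > chloride > acetate > ethoxide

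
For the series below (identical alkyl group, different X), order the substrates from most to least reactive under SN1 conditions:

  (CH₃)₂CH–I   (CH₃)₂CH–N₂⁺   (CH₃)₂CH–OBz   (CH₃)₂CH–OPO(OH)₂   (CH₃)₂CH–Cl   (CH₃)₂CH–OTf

(CH₃)₂CH–N₂⁺ > (CH₃)₂CH–OTf > (CH₃)₂CH–I > (CH₃)₂CH–Cl > (CH₃)₂CH–OPO(OH)₂ > (CH₃)₂CH–OBz

Same R in every case — rank the leaving groups.
Rank by basicity of the departing species: weakest base leaves most easily.
(CH₃)₂CH–N₂⁺ loses N₂: no meaningful conjugate acid; N₂ departs as an exceptionally stable neutral molecule
(CH₃)₂CH–OTf loses OTf⁻: pKₐ(CF₃SO₃H (triflic acid)) ≈ -14
(CH₃)₂CH–I loses I⁻: pKₐ(HI) ≈ -10
(CH₃)₂CH–Cl loses Cl⁻: pKₐ(HCl) ≈ -7
(CH₃)₂CH–OPO(OH)₂ loses H₂PO₄⁻: pKₐ(H₃PO₄) ≈ 2.1
(CH₃)₂CH–OBz loses PhCOO⁻: pKₐ(C₆H₅COOH) ≈ 4.2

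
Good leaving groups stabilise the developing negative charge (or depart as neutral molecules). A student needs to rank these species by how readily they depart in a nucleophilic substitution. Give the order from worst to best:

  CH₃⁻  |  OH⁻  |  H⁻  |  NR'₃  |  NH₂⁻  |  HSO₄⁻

Rank by basicity of the departing species: weakest base leaves most easily.
HSO₄⁻: pKₐ(H₂SO₄) ≈ -3
NR'₃: pKₐ(R'₃NH⁺) ≈ 10.7 — neutral but still a fairly strong base; Hofmann-elimination LG
OH⁻: pKₐ(H₂O) ≈ 15.7
H⁻: pKₐ(H₂) ≈ 36 — extremely strong base; leaves only in special hydride-transfer contexts
NH₂⁻: pKₐ(NH₃) ≈ 38
CH₃⁻: pKₐ(CH₄) ≈ 48 — unstabilised carbanion; the worst conceivable leaving group
The question asks for worst first, so the sequence is read in increasing leaving-group ability.

CH₃⁻ < NH₂⁻ < H⁻ < OH⁻ < NR'₃ < HSO₄⁻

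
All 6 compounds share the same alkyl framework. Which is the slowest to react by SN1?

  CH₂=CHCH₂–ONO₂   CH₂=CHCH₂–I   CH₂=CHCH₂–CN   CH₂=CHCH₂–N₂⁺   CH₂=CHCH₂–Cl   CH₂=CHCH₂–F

The skeletons are identical, so relative rate is governed entirely by leaving-group ability.
The more stable X⁻ (or X) is on its own — i.e. the weaker a base it is — the better a leaving group it makes.
CH₂=CHCH₂–N₂⁺ loses N₂: no meaningful conjugate acid; N₂ departs as an exceptionally stable neutral molecule
CH₂=CHCH₂–I loses I⁻: pKₐ(HI) ≈ -10
CH₂=CHCH₂–Cl loses Cl⁻: pKₐ(HCl) ≈ -7
CH₂=CHCH₂–ONO₂ loses NO₃⁻: pKₐ(HNO₃) ≈ -1.3
CH₂=CHCH₂–F loses F⁻: pKₐ(HF) ≈ 3.2
CH₂=CHCH₂–CN loses CN⁻: pKₐ(HCN) ≈ 9.2

CH₂=CHCH₂–CN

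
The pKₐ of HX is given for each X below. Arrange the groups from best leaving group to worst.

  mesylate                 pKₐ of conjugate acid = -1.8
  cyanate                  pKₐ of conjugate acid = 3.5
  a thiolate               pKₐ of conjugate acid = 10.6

Lower conjugate-acid pKₐ ⇒ weaker base ⇒ better leaving group.
Sorting by the given values: mesylate (-1.8), cyanate (3.5), a thiolate (10.6).

mesylate > cyanate > a thiolate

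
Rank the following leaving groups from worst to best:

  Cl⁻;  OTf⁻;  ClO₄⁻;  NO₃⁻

NO₃⁻ < Cl⁻ < ClO₄⁻ < OTf⁻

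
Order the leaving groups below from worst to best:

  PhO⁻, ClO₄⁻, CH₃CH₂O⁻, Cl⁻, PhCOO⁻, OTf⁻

CH₃CH₂O⁻ < PhO⁻ < PhCOO⁻ < Cl⁻ < ClO₄⁻ < OTf⁻

Leaving-group ability tracks the stability of the departed species; conjugate-acid pKₐ is the usual yardstick (lower pKₐ → better LG).
OTf⁻: pKₐ(CF₃SO₃H (triflic acid)) ≈ -14 — charge spread over three oxygens and a CF₃ group; the premier leaving group in synthesis
ClO₄⁻: pKₐ(HClO₄) ≈ -10
Cl⁻: pKₐ(HCl) ≈ -7 — moderately weak base
PhCOO⁻: pKₐ(C₆H₅COOH) ≈ 4.2 — aryl carboxylate
PhO⁻: pKₐ(C₆H₅OH (phenol)) ≈ 10 — resonance into the ring helps, but still a poor LG
CH₃CH₂O⁻: pKₐ(CH₃CH₂OH) ≈ 16 — strong base; alkoxides do not leave unassisted
Listed from poorest to best leaving group as asked.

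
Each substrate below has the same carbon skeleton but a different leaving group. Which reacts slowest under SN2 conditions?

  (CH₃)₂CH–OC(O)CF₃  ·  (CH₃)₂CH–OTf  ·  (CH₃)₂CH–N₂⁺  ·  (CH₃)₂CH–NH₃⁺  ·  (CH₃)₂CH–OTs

Identical carbon frameworks mean the comparison reduces to leaving-group quality.
Leaving-group ability tracks the stability of the departed species; conjugate-acid pKₐ is the usual yardstick (lower pKₐ → better LG).
(CH₃)₂CH–N₂⁺ loses N₂: no meaningful conjugate acid; N₂ departs as an exceptionally stable neutral molecule
(CH₃)₂CH–OTf loses OTf⁻: pKₐ(CF₃SO₃H (triflic acid)) ≈ -14
(CH₃)₂CH–OTs loses OTs⁻: pKₐ(p-CH₃C₆H₄SO₃H (TsOH)) ≈ -2.8
(CH₃)₂CH–OC(O)CF₃ loses CF₃COO⁻: pKₐ(CF₃COOH) ≈ 0.2
(CH₃)₂CH–NH₃⁺ loses NH₃: pKₐ(NH₄⁺) ≈ 9.2

(CH₃)₂CH–NH₃⁺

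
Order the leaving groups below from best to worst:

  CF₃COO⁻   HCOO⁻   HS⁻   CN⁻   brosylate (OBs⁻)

A good leaving group is a weak base: the lower the pKₐ of its conjugate acid, the more readily it departs.
brosylate (OBs⁻): pKₐ(p-BrC₆H₄SO₃H) ≈ -2.8
CF₃COO⁻: pKₐ(CF₃COOH) ≈ 0.2
HCOO⁻: pKₐ(HCOOH) ≈ 3.8
HS⁻: pKₐ(H₂S) ≈ 7
CN⁻: pKₐ(HCN) ≈ 9.2

brosylate (OBs⁻) > CF₃COO⁻ > HCOO⁻ > HS⁻ > CN⁻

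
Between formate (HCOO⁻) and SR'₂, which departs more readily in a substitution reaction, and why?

SR'₂ is the better leaving group.
pKₐ(R'₂SH⁺) ≈ -7 versus pKₐ(HCOOH) ≈ 3.8: SR'₂ is the much weaker base.
Neutral; leaves from a sulfonium salt (R–SR'₂⁺).

SR'₂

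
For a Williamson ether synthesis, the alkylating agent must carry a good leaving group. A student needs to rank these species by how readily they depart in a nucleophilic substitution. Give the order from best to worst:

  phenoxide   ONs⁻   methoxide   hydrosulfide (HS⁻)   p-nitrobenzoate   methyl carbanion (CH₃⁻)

Leaving-group ability tracks the stability of the departed species; conjugate-acid pKₐ is the usual yardstick (lower pKₐ → better LG).
ONs⁻: pKₐ(p-O₂NC₆H₄SO₃H) ≈ -3.5
p-nitrobenzoate: pKₐ(p-nitrobenzoic acid) ≈ 3.4
hydrosulfide (HS⁻): pKₐ(H₂S) ≈ 7
phenoxide: pKₐ(C₆H₅OH (phenol)) ≈ 10
methoxide: pKₐ(CH₃OH) ≈ 15.5
methyl carbanion (CH₃⁻): pKₐ(CH₄) ≈ 48

ONs⁻ > p-nitrobenzoate > hydrosulfide (HS⁻) > phenoxide > methoxide > methyl carbanion (CH₃⁻)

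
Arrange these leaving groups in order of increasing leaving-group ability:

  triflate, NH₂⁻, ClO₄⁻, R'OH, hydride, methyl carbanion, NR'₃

methyl carbanion < NH₂⁻ < hydride < NR'₃ < R'OH < ClO₄⁻ < triflate

Rank by basicity of the departing species: weakest base leaves most easily.
triflate: pKₐ(CF₃SO₃H (triflic acid)) ≈ -14 — charge spread over three oxygens and a CF₃ group; the premier leaving group in synthesis
ClO₄⁻: pKₐ(HClO₄) ≈ -10
R'OH: pKₐ(R'OH₂⁺) ≈ -2.4 — neutral; leaves from a protonated ether (an oxonium ion, R–O(H)R'⁺)
NR'₃: pKₐ(R'₃NH⁺) ≈ 10.7 — neutral but still a fairly strong base; Hofmann-elimination LG
hydride: pKₐ(H₂) ≈ 36 — extremely strong base; leaves only in special hydride-transfer contexts
NH₂⁻: pKₐ(NH₃) ≈ 38 — extremely strong base; never a leaving group
methyl carbanion: pKₐ(CH₄) ≈ 48
Listed from poorest to best leaving group as asked.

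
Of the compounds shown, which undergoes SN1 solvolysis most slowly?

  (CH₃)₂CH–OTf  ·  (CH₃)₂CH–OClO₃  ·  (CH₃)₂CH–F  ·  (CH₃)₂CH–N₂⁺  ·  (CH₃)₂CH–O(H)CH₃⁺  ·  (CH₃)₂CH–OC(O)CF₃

Identical carbon frameworks mean the comparison reduces to leaving-group quality.
Leaving-group ability tracks the stability of the departed species; conjugate-acid pKₐ is the usual yardstick (lower pKₐ → better LG).
(CH₃)₂CH–N₂⁺ loses N₂: no meaningful conjugate acid; N₂ departs as an exceptionally stable neutral molecule
(CH₃)₂CH–OTf loses OTf⁻: pKₐ(CF₃SO₃H (triflic acid)) ≈ -14
(CH₃)₂CH–OClO₃ loses ClO₄⁻: pKₐ(HClO₄) ≈ -10
(CH₃)₂CH–O(H)CH₃⁺ loses R'OH: pKₐ(R'OH₂⁺) ≈ -2.4
(CH₃)₂CH–OC(O)CF₃ loses CF₃COO⁻: pKₐ(CF₃COOH) ≈ 0.2
(CH₃)₂CH–F loses F⁻: pKₐ(HF) ≈ 3.2

(CH₃)₂CH–F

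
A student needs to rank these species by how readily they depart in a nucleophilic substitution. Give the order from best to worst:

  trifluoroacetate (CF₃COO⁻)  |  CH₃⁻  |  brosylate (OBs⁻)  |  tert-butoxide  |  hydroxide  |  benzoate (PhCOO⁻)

Rank by basicity of the departing species: weakest base leaves most easily.
brosylate (OBs⁻): pKₐ(p-BrC₆H₄SO₃H) ≈ -2.8
trifluoroacetate (CF₃COO⁻): pKₐ(CF₃COOH) ≈ 0.2
benzoate (PhCOO⁻): pKₐ(C₆H₅COOH) ≈ 4.2
hydroxide: pKₐ(H₂O) ≈ 15.7
tert-butoxide: pKₐ(t-BuOH) ≈ 18
CH₃⁻: pKₐ(CH₄) ≈ 48

brosylate (OBs⁻) > trifluoroacetate (CF₃COO⁻) > benzoate (PhCOO⁻) > hydroxide > tert-butoxide > CH₃⁻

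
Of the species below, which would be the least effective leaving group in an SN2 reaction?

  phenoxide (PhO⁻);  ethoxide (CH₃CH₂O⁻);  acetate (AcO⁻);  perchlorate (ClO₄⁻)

The more stable X⁻ (or X) is on its own — i.e. the weaker a base it is — the better a leaving group it makes.
perchlorate (ClO₄⁻): pKₐ(HClO₄) ≈ -10
acetate (AcO⁻): pKₐ(CH₃COOH) ≈ 4.8
phenoxide (PhO⁻): pKₐ(C₆H₅OH (phenol)) ≈ 10
ethoxide (CH₃CH₂O⁻): pKₐ(CH₃CH₂OH) ≈ 16

ethoxide (CH₃CH₂O⁻)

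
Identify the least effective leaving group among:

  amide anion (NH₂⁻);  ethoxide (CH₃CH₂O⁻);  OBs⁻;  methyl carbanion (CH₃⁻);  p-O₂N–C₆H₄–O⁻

methyl carbanion (CH₃⁻)

Leaving-group ability tracks the stability of the departed species; conjugate-acid pKₐ is the usual yardstick (lower pKₐ → better LG).
OBs⁻: pKₐ(p-BrC₆H₄SO₃H) ≈ -2.8
p-O₂N–C₆H₄–O⁻: pKₐ(p-nitrophenol) ≈ 7.2
ethoxide (CH₃CH₂O⁻): pKₐ(CH₃CH₂OH) ≈ 16
amide anion (NH₂⁻): pKₐ(NH₃) ≈ 38
methyl carbanion (CH₃⁻): pKₐ(CH₄) ≈ 48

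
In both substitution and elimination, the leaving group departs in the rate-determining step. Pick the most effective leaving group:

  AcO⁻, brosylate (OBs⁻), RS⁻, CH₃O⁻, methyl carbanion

brosylate (OBs⁻)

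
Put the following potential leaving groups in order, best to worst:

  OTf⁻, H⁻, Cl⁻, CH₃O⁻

OTf⁻: pKₐ(CF₃SO₃H (triflic acid)) ≈ -14
Cl⁻: pKₐ(HCl) ≈ -7
CH₃O⁻: pKₐ(CH₃OH) ≈ 15.5
H⁻: pKₐ(H₂) ≈ 36

OTf⁻ > Cl⁻ > CH₃O⁻ > H⁻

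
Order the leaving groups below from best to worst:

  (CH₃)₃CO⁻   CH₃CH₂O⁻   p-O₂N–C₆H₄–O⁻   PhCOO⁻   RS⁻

PhCOO⁻ > p-O₂N–C₆H₄–O⁻ > RS⁻ > CH₃CH₂O⁻ > (CH₃)₃CO⁻

The more stable X⁻ (or X) is on its own — i.e. the weaker a base it is — the better a leaving group it makes.
PhCOO⁻: pKₐ(C₆H₅COOH) ≈ 4.2
p-O₂N–C₆H₄–O⁻: pKₐ(p-nitrophenol) ≈ 7.2 — nitro group delocalises the charge; the classic chromogenic LG
RS⁻: pKₐ(RSH (a thiol)) ≈ 10.5
CH₃CH₂O⁻: pKₐ(CH₃CH₂OH) ≈ 16
(CH₃)₃CO⁻: pKₐ(t-BuOH) ≈ 18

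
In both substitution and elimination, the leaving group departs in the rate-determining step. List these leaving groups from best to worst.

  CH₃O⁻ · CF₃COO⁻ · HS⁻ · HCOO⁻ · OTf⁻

OTf⁻: pKₐ(CF₃SO₃H (triflic acid)) ≈ -14 — charge spread over three oxygens and a CF₃ group; the premier leaving group in synthesis
CF₃COO⁻: pKₐ(CF₃COOH) ≈ 0.2 — strongly electron-withdrawing CF₃ stabilises the carboxylate
HCOO⁻: pKₐ(HCOOH) ≈ 3.8 — resonance-stabilised carboxylate
HS⁻: pKₐ(H₂S) ≈ 7 — larger and more polarisable than the oxygen analogue
CH₃O⁻: pKₐ(CH₃OH) ≈ 15.5 — strong base; alkoxides do not leave unassisted

OTf⁻ > CF₃COO⁻ > HCOO⁻ > HS⁻ > CH₃O⁻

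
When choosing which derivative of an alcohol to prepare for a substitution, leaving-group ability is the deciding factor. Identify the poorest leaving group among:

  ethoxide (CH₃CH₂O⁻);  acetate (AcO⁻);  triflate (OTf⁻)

The more stable X⁻ (or X) is on its own — i.e. the weaker a base it is — the better a leaving group it makes.
triflate (OTf⁻): pKₐ(CF₃SO₃H (triflic acid)) ≈ -14
acetate (AcO⁻): pKₐ(CH₃COOH) ≈ 4.8
ethoxide (CH₃CH₂O⁻): pKₐ(CH₃CH₂OH) ≈ 16

ethoxide (CH₃CH₂O⁻)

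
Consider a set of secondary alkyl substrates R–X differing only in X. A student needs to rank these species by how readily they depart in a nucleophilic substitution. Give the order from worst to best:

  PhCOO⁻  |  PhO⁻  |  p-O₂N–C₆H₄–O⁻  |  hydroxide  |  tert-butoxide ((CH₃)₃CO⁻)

A good leaving group is a weak base: the lower the pKₐ of its conjugate acid, the more readily it departs.
PhCOO⁻: pKₐ(C₆H₅COOH) ≈ 4.2 — aryl carboxylate
p-O₂N–C₆H₄–O⁻: pKₐ(p-nitrophenol) ≈ 7.2 — nitro group delocalises the charge; the classic chromogenic LG
PhO⁻: pKₐ(C₆H₅OH (phenol)) ≈ 10
hydroxide: pKₐ(H₂O) ≈ 15.7 — strong base; essentially never leaves without prior activation
tert-butoxide ((CH₃)₃CO⁻): pKₐ(t-BuOH) ≈ 18 — bulky, strongly basic alkoxide
The question asks for worst first, so the sequence is read in increasing leaving-group ability.

tert-butoxide ((CH₃)₃CO⁻) < hydroxide < PhO⁻ < p-O₂N–C₆H₄–O⁻ < PhCOO⁻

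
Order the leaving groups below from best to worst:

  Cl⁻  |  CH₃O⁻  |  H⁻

Rank by basicity of the departing species: weakest base leaves most easily.
Cl⁻: pKₐ(HCl) ≈ -7
CH₃O⁻: pKₐ(CH₃OH) ≈ 15.5
H⁻: pKₐ(H₂) ≈ 36

Cl⁻ > CH₃O⁻ > H⁻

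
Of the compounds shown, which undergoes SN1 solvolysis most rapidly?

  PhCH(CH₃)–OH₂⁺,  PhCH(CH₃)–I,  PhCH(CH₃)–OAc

PhCH(CH₃)–I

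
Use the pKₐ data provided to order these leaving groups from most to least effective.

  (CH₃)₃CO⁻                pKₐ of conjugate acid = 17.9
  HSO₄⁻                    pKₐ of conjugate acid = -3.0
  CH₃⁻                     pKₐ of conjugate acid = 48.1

HSO₄⁻ > (CH₃)₃CO⁻ > CH₃⁻

Lower conjugate-acid pKₐ ⇒ weaker base ⇒ better leaving group.
Sorting by the given values: HSO₄⁻ (-3.0), (CH₃)₃CO⁻ (17.9), CH₃⁻ (48.1).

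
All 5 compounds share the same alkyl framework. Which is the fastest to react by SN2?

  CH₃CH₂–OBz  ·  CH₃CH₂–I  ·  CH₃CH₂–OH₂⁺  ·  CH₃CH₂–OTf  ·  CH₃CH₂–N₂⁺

CH₃CH₂–N₂⁺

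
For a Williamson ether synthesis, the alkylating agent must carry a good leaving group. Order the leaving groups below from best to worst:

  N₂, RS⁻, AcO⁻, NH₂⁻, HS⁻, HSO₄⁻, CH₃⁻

Rank by basicity of the departing species: weakest base leaves most easily.
N₂: no meaningful conjugate acid; N₂ departs as an exceptionally stable neutral molecule
HSO₄⁻: pKₐ(H₂SO₄) ≈ -3 — conjugate base of a strong mineral acid
AcO⁻: pKₐ(CH₃COOH) ≈ 4.8 — resonance-stabilised but still a weak base
HS⁻: pKₐ(H₂S) ≈ 7
RS⁻: pKₐ(RSH (a thiol)) ≈ 10.5
NH₂⁻: pKₐ(NH₃) ≈ 38
CH₃⁻: pKₐ(CH₄) ≈ 48 — unstabilised carbanion; the worst conceivable leaving group

N₂ > HSO₄⁻ > AcO⁻ > HS⁻ > RS⁻ > NH₂⁻ > CH₃⁻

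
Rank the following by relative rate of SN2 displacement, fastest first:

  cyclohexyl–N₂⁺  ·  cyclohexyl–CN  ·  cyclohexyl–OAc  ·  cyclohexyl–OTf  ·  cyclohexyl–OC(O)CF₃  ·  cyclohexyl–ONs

With the same alkyl group throughout, only the leaving group differentiates the rates.
The more stable X⁻ (or X) is on its own — i.e. the weaker a base it is — the better a leaving group it makes.
cyclohexyl–N₂⁺ loses N₂: no meaningful conjugate acid; N₂ departs as an exceptionally stable neutral molecule
cyclohexyl–OTf loses OTf⁻: pKₐ(CF₃SO₃H (triflic acid)) ≈ -14
cyclohexyl–ONs loses ONs⁻: pKₐ(p-O₂NC₆H₄SO₃H) ≈ -3.5
cyclohexyl–OC(O)CF₃ loses CF₃COO⁻: pKₐ(CF₃COOH) ≈ 0.2
cyclohexyl–OAc loses AcO⁻: pKₐ(CH₃COOH) ≈ 4.8
cyclohexyl–CN loses CN⁻: pKₐ(HCN) ≈ 9.2

cyclohexyl–N₂⁺ > cyclohexyl–OTf > cyclohexyl–ONs > cyclohexyl–OC(O)CF₃ > cyclohexyl–OAc > cyclohexyl–CN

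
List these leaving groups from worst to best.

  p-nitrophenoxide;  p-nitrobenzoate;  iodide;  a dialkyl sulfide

Leaving-group ability tracks the stability of the departed species; conjugate-acid pKₐ is the usual yardstick (lower pKₐ → better LG).
iodide: pKₐ(HI) ≈ -10
a dialkyl sulfide: pKₐ(R'₂SH⁺) ≈ -7 — neutral; leaves from a sulfonium salt (R–SR'₂⁺)
p-nitrobenzoate: pKₐ(p-nitrobenzoic acid) ≈ 3.4
p-nitrophenoxide: pKₐ(p-nitrophenol) ≈ 7.2 — nitro group delocalises the charge; the classic chromogenic LG
Reversing gives the worst-to-best order requested.

p-nitrophenoxide < p-nitrobenzoate < a dialkyl sulfide < iodide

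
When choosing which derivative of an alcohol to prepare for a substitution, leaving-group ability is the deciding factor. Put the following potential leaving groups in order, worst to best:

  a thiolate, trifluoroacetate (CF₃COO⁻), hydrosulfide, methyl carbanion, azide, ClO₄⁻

methyl carbanion < a thiolate < hydrosulfide < azide < trifluoroacetate (CF₃COO⁻) < ClO₄⁻

A good leaving group is a weak base: the lower the pKₐ of its conjugate acid, the more readily it departs.
ClO₄⁻: pKₐ(HClO₄) ≈ -10
trifluoroacetate (CF₃COO⁻): pKₐ(CF₃COOH) ≈ 0.2 — strongly electron-withdrawing CF₃ stabilises the carboxylate
azide: pKₐ(HN₃) ≈ 4.7 — linear, resonance-stabilised
hydrosulfide: pKₐ(H₂S) ≈ 7 — larger and more polarisable than the oxygen analogue
a thiolate: pKₐ(RSH (a thiol)) ≈ 10.5
methyl carbanion: pKₐ(CH₄) ≈ 48 — unstabilised carbanion; the worst conceivable leaving group
Reversing gives the worst-to-best order requested.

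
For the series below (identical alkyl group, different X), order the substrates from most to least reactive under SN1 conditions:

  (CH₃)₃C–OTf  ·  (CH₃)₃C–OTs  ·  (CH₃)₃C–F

With the same alkyl group throughout, only the leaving group differentiates the rates.
The more stable X⁻ (or X) is on its own — i.e. the weaker a base it is — the better a leaving group it makes.
(CH₃)₃C–OTf loses OTf⁻: pKₐ(CF₃SO₃H (triflic acid)) ≈ -14
(CH₃)₃C–OTs loses OTs⁻: pKₐ(p-CH₃C₆H₄SO₃H (TsOH)) ≈ -2.8
(CH₃)₃C–F loses F⁻: pKₐ(HF) ≈ 3.2

(CH₃)₃C–OTf > (CH₃)₃C–OTs > (CH₃)₃C–F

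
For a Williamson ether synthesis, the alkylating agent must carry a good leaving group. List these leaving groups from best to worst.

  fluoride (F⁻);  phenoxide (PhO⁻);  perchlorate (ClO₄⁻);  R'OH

The more stable X⁻ (or X) is on its own — i.e. the weaker a base it is — the better a leaving group it makes.
perchlorate (ClO₄⁻): pKₐ(HClO₄) ≈ -10
R'OH: pKₐ(R'OH₂⁺) ≈ -2.4
fluoride (F⁻): pKₐ(HF) ≈ 3.2
phenoxide (PhO⁻): pKₐ(C₆H₅OH (phenol)) ≈ 10

perchlorate (ClO₄⁻) > R'OH > fluoride (F⁻) > phenoxide (PhO⁻)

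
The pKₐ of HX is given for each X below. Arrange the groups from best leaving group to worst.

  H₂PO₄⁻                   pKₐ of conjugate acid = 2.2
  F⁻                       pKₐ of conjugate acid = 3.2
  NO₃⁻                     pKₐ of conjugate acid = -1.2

NO₃⁻ > H₂PO₄⁻ > F⁻

Lower conjugate-acid pKₐ ⇒ weaker base ⇒ better leaving group.
Sorting by the given values: NO₃⁻ (-1.2), H₂PO₄⁻ (2.2), F⁻ (3.2).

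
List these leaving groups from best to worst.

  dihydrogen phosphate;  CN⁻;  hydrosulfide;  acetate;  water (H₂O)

water (H₂O) > dihydrogen phosphate > acetate > hydrosulfide > CN⁻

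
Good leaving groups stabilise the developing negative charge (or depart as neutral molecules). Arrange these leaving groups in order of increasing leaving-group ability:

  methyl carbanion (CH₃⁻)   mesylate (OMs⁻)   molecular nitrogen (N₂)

methyl carbanion (CH₃⁻) < mesylate (OMs⁻) < molecular nitrogen (N₂)

molecular nitrogen (N₂): no meaningful conjugate acid; N₂ departs as an exceptionally stable neutral molecule
mesylate (OMs⁻): pKₐ(CH₃SO₃H (MsOH)) ≈ -1.9
methyl carbanion (CH₃⁻): pKₐ(CH₄) ≈ 48
Listed from poorest to best leaving group as asked.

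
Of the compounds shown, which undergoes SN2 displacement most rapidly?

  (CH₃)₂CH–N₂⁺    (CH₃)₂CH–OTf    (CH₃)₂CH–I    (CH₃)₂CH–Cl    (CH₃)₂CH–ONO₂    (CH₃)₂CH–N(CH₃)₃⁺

(CH₃)₂CH–N₂⁺

With the same alkyl group throughout, only the leaving group differentiates the rates.
Leaving-group ability tracks the stability of the departed species; conjugate-acid pKₐ is the usual yardstick (lower pKₐ → better LG).
(CH₃)₂CH–N₂⁺ loses N₂: no meaningful conjugate acid; N₂ departs as an exceptionally stable neutral molecule
(CH₃)₂CH–OTf loses OTf⁻: pKₐ(CF₃SO₃H (triflic acid)) ≈ -14
(CH₃)₂CH–I loses I⁻: pKₐ(HI) ≈ -10
(CH₃)₂CH–Cl loses Cl⁻: pKₐ(HCl) ≈ -7
(CH₃)₂CH–ONO₂ loses NO₃⁻: pKₐ(HNO₃) ≈ -1.3
(CH₃)₂CH–N(CH₃)₃⁺ loses NR'₃: pKₐ(R'₃NH⁺) ≈ 10.7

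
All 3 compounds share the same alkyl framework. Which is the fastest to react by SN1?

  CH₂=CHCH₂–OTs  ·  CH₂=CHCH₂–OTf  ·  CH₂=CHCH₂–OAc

CH₂=CHCH₂–OTf

Identical carbon frameworks mean the comparison reduces to leaving-group quality.
The more stable X⁻ (or X) is on its own — i.e. the weaker a base it is — the better a leaving group it makes.
CH₂=CHCH₂–OTf loses OTf⁻: pKₐ(CF₃SO₃H (triflic acid)) ≈ -14
CH₂=CHCH₂–OTs loses OTs⁻: pKₐ(p-CH₃C₆H₄SO₃H (TsOH)) ≈ -2.8
CH₂=CHCH₂–OAc loses AcO⁻: pKₐ(CH₃COOH) ≈ 4.8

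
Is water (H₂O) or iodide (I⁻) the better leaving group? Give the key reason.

iodide (I⁻)

iodide (I⁻) is the better leaving group.
pKₐ(HI) ≈ -10 versus pKₐ(H₃O⁺) ≈ -1.7: iodide (I⁻) is the much weaker base.
Large, highly polarisable; very weak base.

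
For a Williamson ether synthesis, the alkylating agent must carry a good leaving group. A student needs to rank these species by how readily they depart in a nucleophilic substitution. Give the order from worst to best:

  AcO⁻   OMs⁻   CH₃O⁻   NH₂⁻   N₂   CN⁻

NH₂⁻ < CH₃O⁻ < CN⁻ < AcO⁻ < OMs⁻ < N₂

N₂: no meaningful conjugate acid; N₂ departs as an exceptionally stable neutral molecule
OMs⁻: pKₐ(CH₃SO₃H (MsOH)) ≈ -1.9 — resonance-delocalised alkanesulfonate
AcO⁻: pKₐ(CH₃COOH) ≈ 4.8
CN⁻: pKₐ(HCN) ≈ 9.2 — sp carbon stabilises the charge somewhat, but still a poor LG
CH₃O⁻: pKₐ(CH₃OH) ≈ 15.5 — strong base; alkoxides do not leave unassisted
NH₂⁻: pKₐ(NH₃) ≈ 38 — extremely strong base; never a leaving group
Listed from poorest to best leaving group as asked.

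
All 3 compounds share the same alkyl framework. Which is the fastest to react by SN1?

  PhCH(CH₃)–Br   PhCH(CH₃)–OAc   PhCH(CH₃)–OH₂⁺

PhCH(CH₃)–Br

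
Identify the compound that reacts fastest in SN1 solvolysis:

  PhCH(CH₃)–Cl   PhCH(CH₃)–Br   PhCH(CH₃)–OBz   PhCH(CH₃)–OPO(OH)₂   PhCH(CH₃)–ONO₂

With the same alkyl group throughout, only the leaving group differentiates the rates.
Leaving-group ability tracks the stability of the departed species; conjugate-acid pKₐ is the usual yardstick (lower pKₐ → better LG).
PhCH(CH₃)–Br loses Br⁻: pKₐ(HBr) ≈ -9
PhCH(CH₃)–Cl loses Cl⁻: pKₐ(HCl) ≈ -7
PhCH(CH₃)–ONO₂ loses NO₃⁻: pKₐ(HNO₃) ≈ -1.3
PhCH(CH₃)–OPO(OH)₂ loses H₂PO₄⁻: pKₐ(H₃PO₄) ≈ 2.1
PhCH(CH₃)–OBz loses PhCOO⁻: pKₐ(C₆H₅COOH) ≈ 4.2

PhCH(CH₃)–Br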